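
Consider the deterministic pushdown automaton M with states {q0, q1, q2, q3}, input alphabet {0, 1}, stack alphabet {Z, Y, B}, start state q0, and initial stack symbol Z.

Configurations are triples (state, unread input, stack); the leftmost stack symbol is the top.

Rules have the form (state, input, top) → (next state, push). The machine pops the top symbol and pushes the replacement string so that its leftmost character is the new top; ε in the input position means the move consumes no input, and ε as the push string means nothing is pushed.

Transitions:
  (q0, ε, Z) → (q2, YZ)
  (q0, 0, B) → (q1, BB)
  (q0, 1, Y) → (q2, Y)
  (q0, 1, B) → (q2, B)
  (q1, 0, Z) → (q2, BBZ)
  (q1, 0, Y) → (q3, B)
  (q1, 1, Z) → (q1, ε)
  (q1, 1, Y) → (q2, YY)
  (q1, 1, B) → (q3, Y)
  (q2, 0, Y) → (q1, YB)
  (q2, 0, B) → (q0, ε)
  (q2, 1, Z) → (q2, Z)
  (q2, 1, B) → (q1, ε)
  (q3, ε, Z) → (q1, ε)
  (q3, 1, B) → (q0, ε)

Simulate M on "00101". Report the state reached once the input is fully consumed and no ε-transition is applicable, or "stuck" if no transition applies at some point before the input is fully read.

(q0, 00101, Z) ⊢ (q2, 00101, YZ) ⊢ (q1, 0101, YBZ) ⊢ (q3, 101, BBZ) ⊢ (q0, 01, BZ) ⊢ (q1, 1, BBZ) ⊢ (q3, ε, YBZ)
All input consumed; M is in state q3.

q3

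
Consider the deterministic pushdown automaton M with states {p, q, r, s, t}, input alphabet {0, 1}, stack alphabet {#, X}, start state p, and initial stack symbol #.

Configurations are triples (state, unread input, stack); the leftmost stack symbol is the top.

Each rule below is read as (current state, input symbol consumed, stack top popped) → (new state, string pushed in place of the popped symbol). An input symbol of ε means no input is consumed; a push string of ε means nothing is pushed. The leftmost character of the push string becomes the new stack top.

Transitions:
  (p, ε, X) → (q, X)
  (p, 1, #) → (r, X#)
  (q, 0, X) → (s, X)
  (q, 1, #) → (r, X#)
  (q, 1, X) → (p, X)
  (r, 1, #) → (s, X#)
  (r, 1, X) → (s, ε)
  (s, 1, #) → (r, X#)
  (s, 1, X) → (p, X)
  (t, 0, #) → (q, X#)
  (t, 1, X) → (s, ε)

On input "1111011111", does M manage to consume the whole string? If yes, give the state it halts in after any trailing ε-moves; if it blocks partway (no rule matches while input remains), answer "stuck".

(p, 1111011111, #)
  read 1, top #: go to r, push X# → (r, 111011111, X#)
  read 1, top X: go to s, push ε → (s, 11011111, #)
  read 1, top #: go to r, push X# → (r, 1011111, X#)
  read 1, top X: go to s, push ε → (s, 011111, #)
No transition for (s, 0, top #); M blocks with input 011111 remaining.

stuck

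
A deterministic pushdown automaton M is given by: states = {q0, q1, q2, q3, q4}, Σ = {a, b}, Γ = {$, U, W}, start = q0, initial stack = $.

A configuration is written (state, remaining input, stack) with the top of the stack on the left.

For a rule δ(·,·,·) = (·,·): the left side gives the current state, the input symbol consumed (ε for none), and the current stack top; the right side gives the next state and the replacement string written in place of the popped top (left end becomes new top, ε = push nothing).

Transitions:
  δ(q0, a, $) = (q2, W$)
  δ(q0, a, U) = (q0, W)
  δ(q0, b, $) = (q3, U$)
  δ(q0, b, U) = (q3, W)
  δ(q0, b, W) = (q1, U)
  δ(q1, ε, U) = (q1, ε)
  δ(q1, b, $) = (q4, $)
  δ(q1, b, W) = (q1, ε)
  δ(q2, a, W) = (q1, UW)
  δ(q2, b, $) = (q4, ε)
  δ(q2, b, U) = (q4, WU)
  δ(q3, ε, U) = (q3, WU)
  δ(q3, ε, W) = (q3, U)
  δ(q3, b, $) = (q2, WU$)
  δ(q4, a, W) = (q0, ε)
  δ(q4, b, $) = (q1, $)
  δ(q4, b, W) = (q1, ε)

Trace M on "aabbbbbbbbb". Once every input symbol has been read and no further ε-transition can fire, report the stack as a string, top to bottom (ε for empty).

$

(q0, aabbbbbbbbb, $)
  read a, top $: go to q2, push W$ → (q2, abbbbbbbbb, W$)
  read a, top W: go to q1, push UW → (q1, bbbbbbbbb, UW$)
  ε-move, top U: go to q1, push ε → (q1, bbbbbbbbb, W$)
  read b, top W: go to q1, push ε → (q1, bbbbbbbb, $)
  read b, top $: go to q4, push $ → (q4, bbbbbbb, $)
  read b, top $: go to q1, push $ → (q1, bbbbbb, $)
  read b, top $: go to q4, push $ → (q4, bbbbb, $)
  read b, top $: go to q1, push $ → (q1, bbbb, $)
  read b, top $: go to q4, push $ → (q4, bbb, $)
  read b, top $: go to q1, push $ → (q1, bb, $)
  read b, top $: go to q4, push $ → (q4, b, $)
  read b, top $: go to q1, push $ → (q1, ε, $)
All input consumed in state q1 with stack $.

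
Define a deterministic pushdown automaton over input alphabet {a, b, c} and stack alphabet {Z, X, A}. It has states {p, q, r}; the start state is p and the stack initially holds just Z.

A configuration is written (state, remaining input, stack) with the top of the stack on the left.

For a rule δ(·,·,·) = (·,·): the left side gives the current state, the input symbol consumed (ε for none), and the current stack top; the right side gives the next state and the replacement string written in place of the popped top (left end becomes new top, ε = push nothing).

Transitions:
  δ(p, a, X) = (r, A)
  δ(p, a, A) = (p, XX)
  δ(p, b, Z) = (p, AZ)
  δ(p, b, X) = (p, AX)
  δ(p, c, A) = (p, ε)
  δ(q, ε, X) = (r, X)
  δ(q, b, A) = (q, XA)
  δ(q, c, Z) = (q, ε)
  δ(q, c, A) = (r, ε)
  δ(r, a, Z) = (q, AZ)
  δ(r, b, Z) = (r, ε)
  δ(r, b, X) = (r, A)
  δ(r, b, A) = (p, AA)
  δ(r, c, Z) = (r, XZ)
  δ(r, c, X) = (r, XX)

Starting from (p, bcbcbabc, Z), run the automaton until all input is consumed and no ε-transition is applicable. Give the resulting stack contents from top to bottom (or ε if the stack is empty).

XXZ

(p, bcbcbabc, Z)
  read b, top Z: go to p, push AZ → (p, cbcbabc, AZ)
  read c, top A: go to p, push ε → (p, bcbabc, Z)
  read b, top Z: go to p, push AZ → (p, cbabc, AZ)
  read c, top A: go to p, push ε → (p, babc, Z)
  read b, top Z: go to p, push AZ → (p, abc, AZ)
  read a, top A: go to p, push XX → (p, bc, XXZ)
  read b, top X: go to p, push AX → (p, c, AXXZ)
  read c, top A: go to p, push ε → (p, ε, XXZ)
All input consumed in state p with stack XXZ.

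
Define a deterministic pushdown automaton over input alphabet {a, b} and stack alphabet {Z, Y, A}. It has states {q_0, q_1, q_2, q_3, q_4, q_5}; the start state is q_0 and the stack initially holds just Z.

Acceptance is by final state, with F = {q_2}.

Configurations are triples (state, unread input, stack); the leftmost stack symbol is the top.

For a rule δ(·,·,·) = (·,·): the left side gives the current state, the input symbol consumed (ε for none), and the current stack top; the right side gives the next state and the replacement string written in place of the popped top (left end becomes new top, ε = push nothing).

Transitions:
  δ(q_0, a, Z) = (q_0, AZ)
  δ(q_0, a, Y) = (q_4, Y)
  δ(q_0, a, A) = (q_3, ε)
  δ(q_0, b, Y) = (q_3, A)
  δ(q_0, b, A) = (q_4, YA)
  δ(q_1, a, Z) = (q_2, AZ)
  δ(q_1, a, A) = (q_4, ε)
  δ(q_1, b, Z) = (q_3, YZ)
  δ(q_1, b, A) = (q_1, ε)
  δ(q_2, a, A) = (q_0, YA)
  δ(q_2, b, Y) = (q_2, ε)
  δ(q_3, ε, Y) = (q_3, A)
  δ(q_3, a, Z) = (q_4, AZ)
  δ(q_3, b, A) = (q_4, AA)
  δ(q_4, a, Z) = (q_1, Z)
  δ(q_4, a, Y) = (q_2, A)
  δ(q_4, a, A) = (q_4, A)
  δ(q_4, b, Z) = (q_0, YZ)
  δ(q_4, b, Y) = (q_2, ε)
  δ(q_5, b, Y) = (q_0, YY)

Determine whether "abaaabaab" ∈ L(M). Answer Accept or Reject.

(q_0, abaaabaab, Z)
  read a, top Z: go to q_0, push AZ → (q_0, baaabaab, AZ)
  read b, top A: go to q_4, push YA → (q_4, aaabaab, YAZ)
  read a, top Y: go to q_2, push A → (q_2, aabaab, AAZ)
  read a, top A: go to q_0, push YA → (q_0, abaab, YAAZ)
  read a, top Y: go to q_4, push Y → (q_4, baab, YAAZ)
  read b, top Y: go to q_2, push ε → (q_2, aab, AAZ)
  read a, top A: go to q_0, push YA → (q_0, ab, YAAZ)
  read a, top Y: go to q_4, push Y → (q_4, b, YAAZ)
  read b, top Y: go to q_2, push ε → (q_2, ε, AAZ)
All input consumed; state q_2 ∈ F.

Accept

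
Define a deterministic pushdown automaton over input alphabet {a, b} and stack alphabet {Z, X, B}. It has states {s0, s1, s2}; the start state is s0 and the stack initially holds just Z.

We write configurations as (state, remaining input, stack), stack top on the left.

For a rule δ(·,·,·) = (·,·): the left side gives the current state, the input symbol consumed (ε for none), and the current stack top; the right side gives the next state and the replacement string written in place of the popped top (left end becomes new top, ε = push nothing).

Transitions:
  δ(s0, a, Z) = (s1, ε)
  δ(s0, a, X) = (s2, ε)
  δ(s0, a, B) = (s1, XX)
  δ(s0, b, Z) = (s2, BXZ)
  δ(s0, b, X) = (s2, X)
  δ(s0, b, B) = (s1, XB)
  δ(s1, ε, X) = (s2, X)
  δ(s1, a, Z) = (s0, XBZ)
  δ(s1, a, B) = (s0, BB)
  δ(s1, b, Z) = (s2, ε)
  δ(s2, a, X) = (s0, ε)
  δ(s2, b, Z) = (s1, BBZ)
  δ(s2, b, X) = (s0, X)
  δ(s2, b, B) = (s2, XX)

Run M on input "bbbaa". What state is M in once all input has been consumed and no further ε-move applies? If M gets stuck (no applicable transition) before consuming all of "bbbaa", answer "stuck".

(s0, bbbaa, Z)
  read b, top Z: go to s2, push BXZ → (s2, bbaa, BXZ)
  read b, top B: go to s2, push XX → (s2, baa, XXXZ)
  read b, top X: go to s0, push X → (s0, aa, XXXZ)
  read a, top X: go to s2, push ε → (s2, a, XXZ)
  read a, top X: go to s0, push ε → (s0, ε, XZ)
All input consumed; M is in state s0.

s0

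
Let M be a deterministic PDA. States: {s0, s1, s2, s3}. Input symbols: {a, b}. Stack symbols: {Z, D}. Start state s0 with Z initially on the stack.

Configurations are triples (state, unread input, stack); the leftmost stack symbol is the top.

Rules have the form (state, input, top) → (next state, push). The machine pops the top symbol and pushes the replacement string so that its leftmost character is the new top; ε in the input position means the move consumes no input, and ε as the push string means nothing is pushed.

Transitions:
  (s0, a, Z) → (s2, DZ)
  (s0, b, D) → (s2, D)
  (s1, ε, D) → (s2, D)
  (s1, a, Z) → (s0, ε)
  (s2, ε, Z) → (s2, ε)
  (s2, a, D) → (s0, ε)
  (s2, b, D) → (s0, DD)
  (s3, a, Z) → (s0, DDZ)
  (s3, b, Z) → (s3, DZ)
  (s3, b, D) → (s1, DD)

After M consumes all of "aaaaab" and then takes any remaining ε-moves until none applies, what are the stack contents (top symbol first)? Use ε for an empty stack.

(s0, aaaaab, Z)
  read a, top Z: go to s2, push DZ → (s2, aaaab, DZ)
  read a, top D: go to s0, push ε → (s0, aaab, Z)
  read a, top Z: go to s2, push DZ → (s2, aab, DZ)
  read a, top D: go to s0, push ε → (s0, ab, Z)
  read a, top Z: go to s2, push DZ → (s2, b, DZ)
  read b, top D: go to s0, push DD → (s0, ε, DDZ)
All input consumed in state s0 with stack DDZ.

DDZ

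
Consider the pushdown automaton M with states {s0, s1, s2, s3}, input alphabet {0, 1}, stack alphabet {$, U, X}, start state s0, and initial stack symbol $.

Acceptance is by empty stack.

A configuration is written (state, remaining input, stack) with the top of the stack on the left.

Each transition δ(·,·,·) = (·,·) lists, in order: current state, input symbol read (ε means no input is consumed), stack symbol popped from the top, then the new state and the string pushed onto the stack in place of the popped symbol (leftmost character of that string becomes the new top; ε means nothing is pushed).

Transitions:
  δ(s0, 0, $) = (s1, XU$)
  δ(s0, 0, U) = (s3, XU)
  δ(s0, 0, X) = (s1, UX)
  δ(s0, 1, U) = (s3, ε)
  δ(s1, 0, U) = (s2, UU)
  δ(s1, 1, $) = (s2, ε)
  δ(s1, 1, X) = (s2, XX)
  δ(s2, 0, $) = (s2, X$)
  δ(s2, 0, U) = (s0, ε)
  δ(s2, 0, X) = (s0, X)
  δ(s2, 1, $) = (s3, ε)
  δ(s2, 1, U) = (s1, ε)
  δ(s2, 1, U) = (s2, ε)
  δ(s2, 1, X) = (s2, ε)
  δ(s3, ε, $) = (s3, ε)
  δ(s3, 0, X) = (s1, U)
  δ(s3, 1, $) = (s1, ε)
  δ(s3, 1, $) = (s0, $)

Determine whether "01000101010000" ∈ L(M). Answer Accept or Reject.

Reject

No computation consumes all input and empties the stack.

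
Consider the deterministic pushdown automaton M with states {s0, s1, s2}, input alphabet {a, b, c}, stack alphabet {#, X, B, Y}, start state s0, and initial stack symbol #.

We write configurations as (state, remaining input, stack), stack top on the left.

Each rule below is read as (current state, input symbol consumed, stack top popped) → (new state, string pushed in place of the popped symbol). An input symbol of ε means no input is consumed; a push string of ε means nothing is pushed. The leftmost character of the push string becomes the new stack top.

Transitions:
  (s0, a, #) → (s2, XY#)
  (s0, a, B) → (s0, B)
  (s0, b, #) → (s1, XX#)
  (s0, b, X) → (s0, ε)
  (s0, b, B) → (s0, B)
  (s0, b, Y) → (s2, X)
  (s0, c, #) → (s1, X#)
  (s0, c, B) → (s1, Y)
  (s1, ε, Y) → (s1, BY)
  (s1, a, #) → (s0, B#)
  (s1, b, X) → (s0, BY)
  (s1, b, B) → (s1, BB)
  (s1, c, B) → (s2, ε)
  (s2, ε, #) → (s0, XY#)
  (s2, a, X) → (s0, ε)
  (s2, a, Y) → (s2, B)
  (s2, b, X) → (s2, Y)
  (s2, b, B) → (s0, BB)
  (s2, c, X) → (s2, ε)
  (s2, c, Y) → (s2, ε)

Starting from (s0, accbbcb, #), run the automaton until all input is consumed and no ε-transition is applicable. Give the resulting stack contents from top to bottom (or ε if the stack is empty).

(s0, accbbcb, #) ⊢ (s2, ccbbcb, XY#) ⊢ (s2, cbbcb, Y#) ⊢ (s2, bbcb, #) ⊢ (s0, bbcb, XY#) ⊢ (s0, bcb, Y#) ⊢ (s2, cb, X#) ⊢ (s2, b, #) ⊢ (s0, b, XY#) ⊢ (s0, ε, Y#)
All input consumed in state s0 with stack Y#.

Y#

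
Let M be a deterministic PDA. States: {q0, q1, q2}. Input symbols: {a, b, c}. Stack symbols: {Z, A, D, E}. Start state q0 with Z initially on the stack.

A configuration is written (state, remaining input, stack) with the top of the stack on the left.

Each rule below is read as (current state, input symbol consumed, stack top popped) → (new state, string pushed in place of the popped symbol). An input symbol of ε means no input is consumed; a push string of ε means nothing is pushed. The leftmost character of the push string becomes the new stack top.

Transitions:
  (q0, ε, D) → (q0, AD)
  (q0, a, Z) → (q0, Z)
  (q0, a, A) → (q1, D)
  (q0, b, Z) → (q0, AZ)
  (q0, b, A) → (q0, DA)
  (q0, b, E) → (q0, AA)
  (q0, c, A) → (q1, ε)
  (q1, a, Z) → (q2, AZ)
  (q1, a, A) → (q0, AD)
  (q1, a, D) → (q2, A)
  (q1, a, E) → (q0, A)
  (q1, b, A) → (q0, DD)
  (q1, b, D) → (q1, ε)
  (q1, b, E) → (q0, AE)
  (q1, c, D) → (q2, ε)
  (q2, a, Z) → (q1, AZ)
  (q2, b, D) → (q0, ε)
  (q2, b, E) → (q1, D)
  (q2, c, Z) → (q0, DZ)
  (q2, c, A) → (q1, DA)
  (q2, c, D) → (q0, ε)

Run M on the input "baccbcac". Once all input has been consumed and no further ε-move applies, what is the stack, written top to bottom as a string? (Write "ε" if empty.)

(q0, baccbcac, Z) ⊢ (q0, accbcac, AZ) ⊢ (q1, ccbcac, DZ) ⊢ (q2, cbcac, Z) ⊢ (q0, bcac, DZ) ⊢ (q0, bcac, ADZ) ⊢ (q0, cac, DADZ) ⊢ (q0, cac, ADADZ) ⊢ (q1, ac, DADZ) ⊢ (q2, c, AADZ) ⊢ (q1, ε, DAADZ)
All input consumed in state q1 with stack DAADZ.

DAADZ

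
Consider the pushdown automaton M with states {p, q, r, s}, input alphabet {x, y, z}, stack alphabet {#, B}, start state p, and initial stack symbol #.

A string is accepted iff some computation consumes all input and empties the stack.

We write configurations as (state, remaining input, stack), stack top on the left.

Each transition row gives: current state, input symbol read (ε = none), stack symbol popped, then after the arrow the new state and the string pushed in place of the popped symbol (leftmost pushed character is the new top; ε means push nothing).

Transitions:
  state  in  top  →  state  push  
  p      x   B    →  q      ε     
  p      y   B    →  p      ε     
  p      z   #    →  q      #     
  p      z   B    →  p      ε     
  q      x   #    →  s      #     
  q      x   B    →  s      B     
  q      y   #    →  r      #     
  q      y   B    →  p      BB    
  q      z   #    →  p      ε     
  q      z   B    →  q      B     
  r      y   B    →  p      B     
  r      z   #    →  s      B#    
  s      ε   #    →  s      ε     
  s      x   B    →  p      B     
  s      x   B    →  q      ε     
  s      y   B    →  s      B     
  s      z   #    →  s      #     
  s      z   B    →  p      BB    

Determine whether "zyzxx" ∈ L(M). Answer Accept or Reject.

Accept

One accepting computation: (p, zyzxx, #) ⊢ (q, yzxx, #) ⊢ (r, zxx, #) ⊢ (s, xx, B#) ⊢ (q, x, #) ⊢ (s, ε, #) ⊢ (s, ε, ε)
All input consumed and the stack is empty.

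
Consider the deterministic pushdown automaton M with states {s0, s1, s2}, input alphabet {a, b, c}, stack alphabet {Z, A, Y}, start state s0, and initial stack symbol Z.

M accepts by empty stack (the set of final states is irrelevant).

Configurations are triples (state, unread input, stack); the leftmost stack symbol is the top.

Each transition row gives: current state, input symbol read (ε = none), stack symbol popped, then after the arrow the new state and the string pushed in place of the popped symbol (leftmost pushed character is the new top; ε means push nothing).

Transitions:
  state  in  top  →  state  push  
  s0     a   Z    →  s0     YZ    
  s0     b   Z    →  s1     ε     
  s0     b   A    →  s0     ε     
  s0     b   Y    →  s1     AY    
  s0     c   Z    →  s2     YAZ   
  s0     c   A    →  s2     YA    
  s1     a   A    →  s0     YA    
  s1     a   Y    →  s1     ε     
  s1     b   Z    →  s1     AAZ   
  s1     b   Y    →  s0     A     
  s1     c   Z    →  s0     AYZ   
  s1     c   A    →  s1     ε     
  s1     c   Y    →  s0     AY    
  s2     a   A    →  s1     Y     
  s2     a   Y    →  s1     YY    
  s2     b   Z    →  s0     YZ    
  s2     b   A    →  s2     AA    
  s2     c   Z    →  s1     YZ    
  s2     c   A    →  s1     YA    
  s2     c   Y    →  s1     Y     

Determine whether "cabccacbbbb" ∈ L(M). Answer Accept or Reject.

Accept

(s0, cabccacbbbb, Z)
  read c, top Z: go to s2, push YAZ → (s2, abccacbbbb, YAZ)
  read a, top Y: go to s1, push YY → (s1, bccacbbbb, YYAZ)
  read b, top Y: go to s0, push A → (s0, ccacbbbb, AYAZ)
  read c, top A: go to s2, push YA → (s2, cacbbbb, YAYAZ)
  read c, top Y: go to s1, push Y → (s1, acbbbb, YAYAZ)
  read a, top Y: go to s1, push ε → (s1, cbbbb, AYAZ)
  read c, top A: go to s1, push ε → (s1, bbbb, YAZ)
  read b, top Y: go to s0, push A → (s0, bbb, AAZ)
  read b, top A: go to s0, push ε → (s0, bb, AZ)
  read b, top A: go to s0, push ε → (s0, b, Z)
  read b, top Z: go to s1, push ε → (s1, ε, ε)
All input consumed and the stack is empty.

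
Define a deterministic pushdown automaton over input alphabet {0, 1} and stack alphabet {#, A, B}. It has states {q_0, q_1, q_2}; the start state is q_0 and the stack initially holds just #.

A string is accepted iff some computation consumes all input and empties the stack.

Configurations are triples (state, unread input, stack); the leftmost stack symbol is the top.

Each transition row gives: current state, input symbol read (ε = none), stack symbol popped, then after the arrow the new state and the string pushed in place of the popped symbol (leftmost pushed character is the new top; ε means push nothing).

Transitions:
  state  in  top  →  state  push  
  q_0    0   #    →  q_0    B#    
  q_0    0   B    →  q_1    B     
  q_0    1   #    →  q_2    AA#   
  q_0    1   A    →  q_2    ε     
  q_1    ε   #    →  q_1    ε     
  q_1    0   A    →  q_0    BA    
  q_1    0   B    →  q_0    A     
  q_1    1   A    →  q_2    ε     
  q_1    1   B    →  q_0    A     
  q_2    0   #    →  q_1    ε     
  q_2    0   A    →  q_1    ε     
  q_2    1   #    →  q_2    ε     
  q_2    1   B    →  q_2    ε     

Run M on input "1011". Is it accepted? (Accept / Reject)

(q_0, 1011, #) ⊢ (q_2, 011, AA#) ⊢ (q_1, 11, A#) ⊢ (q_2, 1, #) ⊢ (q_2, ε, ε)
All input consumed and the stack is empty.

Accept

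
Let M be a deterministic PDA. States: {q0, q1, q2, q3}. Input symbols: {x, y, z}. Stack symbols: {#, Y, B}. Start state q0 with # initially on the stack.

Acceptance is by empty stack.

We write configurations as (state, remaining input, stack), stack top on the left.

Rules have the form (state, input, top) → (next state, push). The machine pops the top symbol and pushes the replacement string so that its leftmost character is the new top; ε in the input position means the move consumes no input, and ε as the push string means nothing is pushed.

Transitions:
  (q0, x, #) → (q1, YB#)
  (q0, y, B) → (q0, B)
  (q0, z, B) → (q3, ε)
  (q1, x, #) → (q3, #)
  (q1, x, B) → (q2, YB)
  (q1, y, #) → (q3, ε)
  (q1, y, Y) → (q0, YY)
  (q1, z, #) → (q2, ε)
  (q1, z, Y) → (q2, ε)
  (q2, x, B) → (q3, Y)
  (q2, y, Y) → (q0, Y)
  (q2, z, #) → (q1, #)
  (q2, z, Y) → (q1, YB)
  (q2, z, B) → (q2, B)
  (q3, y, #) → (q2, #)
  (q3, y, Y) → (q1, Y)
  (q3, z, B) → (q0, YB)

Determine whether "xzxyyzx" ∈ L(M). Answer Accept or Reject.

Reject

(q0, xzxyyzx, #)
  read x, top #: go to q1, push YB# → (q1, zxyyzx, YB#)
  read z, top Y: go to q2, push ε → (q2, xyyzx, B#)
  read x, top B: go to q3, push Y → (q3, yyzx, Y#)
  read y, top Y: go to q1, push Y → (q1, yzx, Y#)
  read y, top Y: go to q0, push YY → (q0, zx, YY#)
No transition applies at (q0, zx, YY#); input not fully consumed.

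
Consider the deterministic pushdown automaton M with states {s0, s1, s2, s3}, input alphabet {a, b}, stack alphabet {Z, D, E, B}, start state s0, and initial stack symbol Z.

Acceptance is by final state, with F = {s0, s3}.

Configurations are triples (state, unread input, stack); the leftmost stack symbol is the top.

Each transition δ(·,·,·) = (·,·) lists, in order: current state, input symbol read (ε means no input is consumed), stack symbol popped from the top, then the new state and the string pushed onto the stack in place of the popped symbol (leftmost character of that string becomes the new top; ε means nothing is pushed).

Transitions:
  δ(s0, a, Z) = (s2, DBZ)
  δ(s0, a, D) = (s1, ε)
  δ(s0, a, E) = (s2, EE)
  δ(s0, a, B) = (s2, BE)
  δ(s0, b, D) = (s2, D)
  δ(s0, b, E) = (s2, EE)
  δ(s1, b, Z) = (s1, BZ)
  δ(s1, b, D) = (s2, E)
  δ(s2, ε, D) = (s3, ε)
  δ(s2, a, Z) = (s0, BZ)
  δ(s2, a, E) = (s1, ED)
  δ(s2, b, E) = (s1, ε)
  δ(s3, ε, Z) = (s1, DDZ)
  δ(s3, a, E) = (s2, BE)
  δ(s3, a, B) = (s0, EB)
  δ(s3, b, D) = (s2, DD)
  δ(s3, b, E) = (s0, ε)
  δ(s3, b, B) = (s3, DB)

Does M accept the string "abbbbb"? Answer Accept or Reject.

Accept

(s0, abbbbb, Z)
  read a, top Z: go to s2, push DBZ → (s2, bbbbb, DBZ)
  ε-move, top D: go to s3, push ε → (s3, bbbbb, BZ)
  read b, top B: go to s3, push DB → (s3, bbbb, DBZ)
  read b, top D: go to s2, push DD → (s2, bbb, DDBZ)
  ε-move, top D: go to s3, push ε → (s3, bbb, DBZ)
  read b, top D: go to s2, push DD → (s2, bb, DDBZ)
  ε-move, top D: go to s3, push ε → (s3, bb, DBZ)
  read b, top D: go to s2, push DD → (s2, b, DDBZ)
  ε-move, top D: go to s3, push ε → (s3, b, DBZ)
  read b, top D: go to s2, push DD → (s2, ε, DDBZ)
  ε-move, top D: go to s3, push ε → (s3, ε, DBZ)
All input consumed; state s3 ∈ F.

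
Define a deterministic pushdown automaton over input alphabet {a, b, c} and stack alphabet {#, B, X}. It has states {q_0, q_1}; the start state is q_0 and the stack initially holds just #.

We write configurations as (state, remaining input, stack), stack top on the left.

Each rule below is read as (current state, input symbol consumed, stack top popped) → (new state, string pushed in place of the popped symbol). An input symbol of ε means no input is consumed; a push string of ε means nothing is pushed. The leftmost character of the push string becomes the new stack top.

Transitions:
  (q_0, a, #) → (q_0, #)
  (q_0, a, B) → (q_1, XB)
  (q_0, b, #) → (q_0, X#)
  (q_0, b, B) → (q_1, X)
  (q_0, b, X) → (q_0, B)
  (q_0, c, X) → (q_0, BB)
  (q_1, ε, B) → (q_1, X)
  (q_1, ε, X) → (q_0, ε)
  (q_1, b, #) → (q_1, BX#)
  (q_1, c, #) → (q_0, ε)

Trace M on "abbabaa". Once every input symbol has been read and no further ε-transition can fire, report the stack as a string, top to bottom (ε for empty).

(q_0, abbabaa, #)
  read a, top #: go to q_0, push # → (q_0, bbabaa, #)
  read b, top #: go to q_0, push X# → (q_0, babaa, X#)
  read b, top X: go to q_0, push B → (q_0, abaa, B#)
  read a, top B: go to q_1, push XB → (q_1, baa, XB#)
  ε-move, top X: go to q_0, push ε → (q_0, baa, B#)
  read b, top B: go to q_1, push X → (q_1, aa, X#)
  ε-move, top X: go to q_0, push ε → (q_0, aa, #)
  read a, top #: go to q_0, push # → (q_0, a, #)
  read a, top #: go to q_0, push # → (q_0, ε, #)
All input consumed in state q_0 with stack #.

#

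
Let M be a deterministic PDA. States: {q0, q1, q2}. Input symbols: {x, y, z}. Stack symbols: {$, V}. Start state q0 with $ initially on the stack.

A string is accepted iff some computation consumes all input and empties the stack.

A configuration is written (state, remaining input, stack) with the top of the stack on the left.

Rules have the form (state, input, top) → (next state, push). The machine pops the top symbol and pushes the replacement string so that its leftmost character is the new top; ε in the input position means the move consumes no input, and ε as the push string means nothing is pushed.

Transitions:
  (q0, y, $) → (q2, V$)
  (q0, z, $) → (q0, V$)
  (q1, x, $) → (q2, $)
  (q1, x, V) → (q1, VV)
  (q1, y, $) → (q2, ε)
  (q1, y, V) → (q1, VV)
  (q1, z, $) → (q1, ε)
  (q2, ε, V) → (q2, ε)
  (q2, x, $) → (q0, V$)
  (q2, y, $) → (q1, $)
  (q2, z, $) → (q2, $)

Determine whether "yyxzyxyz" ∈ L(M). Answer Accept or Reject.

Accept

(q0, yyxzyxyz, $) ⊢ (q2, yxzyxyz, V$) ⊢ (q2, yxzyxyz, $) ⊢ (q1, xzyxyz, $) ⊢ (q2, zyxyz, $) ⊢ (q2, yxyz, $) ⊢ (q1, xyz, $) ⊢ (q2, yz, $) ⊢ (q1, z, $) ⊢ (q1, ε, ε)
All input consumed and the stack is empty.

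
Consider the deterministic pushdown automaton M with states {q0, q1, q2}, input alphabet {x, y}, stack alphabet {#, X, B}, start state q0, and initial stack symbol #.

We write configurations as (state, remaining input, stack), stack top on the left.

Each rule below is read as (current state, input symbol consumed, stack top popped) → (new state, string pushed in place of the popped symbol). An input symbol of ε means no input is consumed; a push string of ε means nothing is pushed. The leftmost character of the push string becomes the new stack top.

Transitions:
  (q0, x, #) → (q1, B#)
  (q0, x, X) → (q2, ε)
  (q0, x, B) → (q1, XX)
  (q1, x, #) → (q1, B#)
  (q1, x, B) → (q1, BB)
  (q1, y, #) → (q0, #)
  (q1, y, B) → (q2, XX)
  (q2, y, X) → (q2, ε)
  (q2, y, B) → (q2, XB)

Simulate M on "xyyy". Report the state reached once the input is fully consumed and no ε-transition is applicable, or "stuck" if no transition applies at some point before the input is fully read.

(q0, xyyy, #)
  read x, top #: go to q1, push B# → (q1, yyy, B#)
  read y, top B: go to q2, push XX → (q2, yy, XX#)
  read y, top X: go to q2, push ε → (q2, y, X#)
  read y, top X: go to q2, push ε → (q2, ε, #)
All input consumed; M is in state q2.

q2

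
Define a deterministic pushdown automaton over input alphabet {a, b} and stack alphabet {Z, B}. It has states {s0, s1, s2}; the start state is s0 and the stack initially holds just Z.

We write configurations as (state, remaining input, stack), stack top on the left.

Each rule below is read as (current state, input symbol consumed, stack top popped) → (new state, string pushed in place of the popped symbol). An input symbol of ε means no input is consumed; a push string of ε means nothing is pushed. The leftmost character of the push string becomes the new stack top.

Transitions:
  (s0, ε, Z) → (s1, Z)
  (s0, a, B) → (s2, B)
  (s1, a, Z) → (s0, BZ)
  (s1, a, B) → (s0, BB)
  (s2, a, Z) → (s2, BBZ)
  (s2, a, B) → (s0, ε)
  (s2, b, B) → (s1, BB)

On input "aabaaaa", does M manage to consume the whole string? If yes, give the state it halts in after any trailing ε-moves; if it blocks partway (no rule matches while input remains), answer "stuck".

(s0, aabaaaa, Z)
  ε-move, top Z: go to s1, push Z → (s1, aabaaaa, Z)
  read a, top Z: go to s0, push BZ → (s0, abaaaa, BZ)
  read a, top B: go to s2, push B → (s2, baaaa, BZ)
  read b, top B: go to s1, push BB → (s1, aaaa, BBZ)
  read a, top B: go to s0, push BB → (s0, aaa, BBBZ)
  read a, top B: go to s2, push B → (s2, aa, BBBZ)
  read a, top B: go to s0, push ε → (s0, a, BBZ)
  read a, top B: go to s2, push B → (s2, ε, BBZ)
All input consumed; M is in state s2.

s2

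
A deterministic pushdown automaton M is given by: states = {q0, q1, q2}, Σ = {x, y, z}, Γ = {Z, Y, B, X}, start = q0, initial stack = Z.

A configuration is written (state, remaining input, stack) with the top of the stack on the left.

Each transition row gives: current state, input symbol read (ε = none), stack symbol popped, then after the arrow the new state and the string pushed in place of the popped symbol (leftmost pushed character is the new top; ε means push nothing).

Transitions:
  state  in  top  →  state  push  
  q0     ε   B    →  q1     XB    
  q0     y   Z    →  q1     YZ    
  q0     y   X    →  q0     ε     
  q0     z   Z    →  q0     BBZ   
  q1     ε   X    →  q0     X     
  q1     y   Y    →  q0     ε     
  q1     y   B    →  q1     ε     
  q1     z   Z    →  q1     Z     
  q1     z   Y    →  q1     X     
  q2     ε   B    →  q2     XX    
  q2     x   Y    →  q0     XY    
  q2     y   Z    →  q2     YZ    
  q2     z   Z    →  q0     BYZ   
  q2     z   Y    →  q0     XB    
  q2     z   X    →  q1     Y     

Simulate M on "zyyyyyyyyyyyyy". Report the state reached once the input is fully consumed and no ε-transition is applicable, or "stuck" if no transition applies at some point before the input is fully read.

q0

(q0, zyyyyyyyyyyyyy, Z)
  read z, top Z: go to q0, push BBZ → (q0, yyyyyyyyyyyyy, BBZ)
  ε-move, top B: go to q1, push XB → (q1, yyyyyyyyyyyyy, XBBZ)
  ε-move, top X: go to q0, push X → (q0, yyyyyyyyyyyyy, XBBZ)
  read y, top X: go to q0, push ε → (q0, yyyyyyyyyyyy, BBZ)
  ε-move, top B: go to q1, push XB → (q1, yyyyyyyyyyyy, XBBZ)
  ε-move, top X: go to q0, push X → (q0, yyyyyyyyyyyy, XBBZ)
  read y, top X: go to q0, push ε → (q0, yyyyyyyyyyy, BBZ)
  ε-move, top B: go to q1, push XB → (q1, yyyyyyyyyyy, XBBZ)
  ε-move, top X: go to q0, push X → (q0, yyyyyyyyyyy, XBBZ)
  read y, top X: go to q0, push ε → (q0, yyyyyyyyyy, BBZ)
  ε-move, top B: go to q1, push XB → (q1, yyyyyyyyyy, XBBZ)
  ε-move, top X: go to q0, push X → (q0, yyyyyyyyyy, XBBZ)
  read y, top X: go to q0, push ε → (q0, yyyyyyyyy, BBZ)
  ε-move, top B: go to q1, push XB → (q1, yyyyyyyyy, XBBZ)
  ε-move, top X: go to q0, push X → (q0, yyyyyyyyy, XBBZ)
  read y, top X: go to q0, push ε → (q0, yyyyyyyy, BBZ)
  ε-move, top B: go to q1, push XB → (q1, yyyyyyyy, XBBZ)
  ε-move, top X: go to q0, push X → (q0, yyyyyyyy, XBBZ)
  read y, top X: go to q0, push ε → (q0, yyyyyyy, BBZ)
  ε-move, top B: go to q1, push XB → (q1, yyyyyyy, XBBZ)
  ε-move, top X: go to q0, push X → (q0, yyyyyyy, XBBZ)
  read y, top X: go to q0, push ε → (q0, yyyyyy, BBZ)
  ε-move, top B: go to q1, push XB → (q1, yyyyyy, XBBZ)
  ε-move, top X: go to q0, push X → (q0, yyyyyy, XBBZ)
  read y, top X: go to q0, push ε → (q0, yyyyy, BBZ)
  ε-move, top B: go to q1, push XB → (q1, yyyyy, XBBZ)
  ε-move, top X: go to q0, push X → (q0, yyyyy, XBBZ)
  read y, top X: go to q0, push ε → (q0, yyyy, BBZ)
  ε-move, top B: go to q1, push XB → (q1, yyyy, XBBZ)
  ε-move, top X: go to q0, push X → (q0, yyyy, XBBZ)
  read y, top X: go to q0, push ε → (q0, yyy, BBZ)
  ε-move, top B: go to q1, push XB → (q1, yyy, XBBZ)
  ε-move, top X: go to q0, push X → (q0, yyy, XBBZ)
  read y, top X: go to q0, push ε → (q0, yy, BBZ)
  ε-move, top B: go to q1, push XB → (q1, yy, XBBZ)
  ε-move, top X: go to q0, push X → (q0, yy, XBBZ)
  read y, top X: go to q0, push ε → (q0, y, BBZ)
  ε-move, top B: go to q1, push XB → (q1, y, XBBZ)
  ε-move, top X: go to q0, push X → (q0, y, XBBZ)
  read y, top X: go to q0, push ε → (q0, ε, BBZ)
  ε-move, top B: go to q1, push XB → (q1, ε, XBBZ)
  ε-move, top X: go to q0, push X → (q0, ε, XBBZ)
All input consumed; M is in state q0.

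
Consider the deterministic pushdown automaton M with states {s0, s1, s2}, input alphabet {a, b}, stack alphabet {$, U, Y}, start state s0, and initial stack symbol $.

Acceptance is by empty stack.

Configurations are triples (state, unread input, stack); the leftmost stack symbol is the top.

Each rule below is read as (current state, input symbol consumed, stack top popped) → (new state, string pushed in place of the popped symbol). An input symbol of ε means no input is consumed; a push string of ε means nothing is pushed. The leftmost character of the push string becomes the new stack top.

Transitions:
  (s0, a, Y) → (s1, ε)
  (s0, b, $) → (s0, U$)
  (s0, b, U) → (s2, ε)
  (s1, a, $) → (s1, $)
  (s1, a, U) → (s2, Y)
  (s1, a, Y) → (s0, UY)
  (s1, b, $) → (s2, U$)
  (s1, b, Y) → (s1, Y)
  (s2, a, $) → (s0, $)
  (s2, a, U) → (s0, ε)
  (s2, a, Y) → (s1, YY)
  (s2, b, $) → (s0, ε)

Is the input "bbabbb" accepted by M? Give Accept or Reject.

Accept

(s0, bbabbb, $)
  read b, top $: go to s0, push U$ → (s0, babbb, U$)
  read b, top U: go to s2, push ε → (s2, abbb, $)
  read a, top $: go to s0, push $ → (s0, bbb, $)
  read b, top $: go to s0, push U$ → (s0, bb, U$)
  read b, top U: go to s2, push ε → (s2, b, $)
  read b, top $: go to s0, push ε → (s0, ε, ε)
All input consumed and the stack is empty.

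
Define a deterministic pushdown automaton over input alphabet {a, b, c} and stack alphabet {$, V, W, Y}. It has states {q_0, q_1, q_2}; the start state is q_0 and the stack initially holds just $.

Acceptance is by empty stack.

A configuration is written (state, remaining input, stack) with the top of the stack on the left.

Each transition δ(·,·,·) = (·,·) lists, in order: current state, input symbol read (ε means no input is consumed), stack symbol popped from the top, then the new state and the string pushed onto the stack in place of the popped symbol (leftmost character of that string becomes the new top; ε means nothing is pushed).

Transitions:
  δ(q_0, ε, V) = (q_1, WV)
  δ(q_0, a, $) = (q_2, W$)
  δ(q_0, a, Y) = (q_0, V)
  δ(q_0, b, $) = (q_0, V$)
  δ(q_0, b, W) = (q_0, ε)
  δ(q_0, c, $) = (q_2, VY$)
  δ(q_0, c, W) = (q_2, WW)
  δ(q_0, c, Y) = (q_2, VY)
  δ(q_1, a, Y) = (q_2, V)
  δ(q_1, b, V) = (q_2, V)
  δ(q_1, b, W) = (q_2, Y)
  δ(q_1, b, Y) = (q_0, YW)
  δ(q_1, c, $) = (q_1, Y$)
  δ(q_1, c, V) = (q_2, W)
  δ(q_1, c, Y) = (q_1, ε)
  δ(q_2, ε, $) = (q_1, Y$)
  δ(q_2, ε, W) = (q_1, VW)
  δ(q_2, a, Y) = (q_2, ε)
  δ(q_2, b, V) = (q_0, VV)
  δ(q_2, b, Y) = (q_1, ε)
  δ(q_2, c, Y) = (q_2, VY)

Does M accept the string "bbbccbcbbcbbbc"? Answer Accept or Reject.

(q_0, bbbccbcbbcbbbc, $)
  read b, top $: go to q_0, push V$ → (q_0, bbccbcbbcbbbc, V$)
  ε-move, top V: go to q_1, push WV → (q_1, bbccbcbbcbbbc, WV$)
  read b, top W: go to q_2, push Y → (q_2, bccbcbbcbbbc, YV$)
  read b, top Y: go to q_1, push ε → (q_1, ccbcbbcbbbc, V$)
  read c, top V: go to q_2, push W → (q_2, cbcbbcbbbc, W$)
  ε-move, top W: go to q_1, push VW → (q_1, cbcbbcbbbc, VW$)
  read c, top V: go to q_2, push W → (q_2, bcbbcbbbc, WW$)
  ε-move, top W: go to q_1, push VW → (q_1, bcbbcbbbc, VWW$)
  read b, top V: go to q_2, push V → (q_2, cbbcbbbc, VWW$)
No transition applies at (q_2, cbbcbbbc, VWW$); input not fully consumed.

Reject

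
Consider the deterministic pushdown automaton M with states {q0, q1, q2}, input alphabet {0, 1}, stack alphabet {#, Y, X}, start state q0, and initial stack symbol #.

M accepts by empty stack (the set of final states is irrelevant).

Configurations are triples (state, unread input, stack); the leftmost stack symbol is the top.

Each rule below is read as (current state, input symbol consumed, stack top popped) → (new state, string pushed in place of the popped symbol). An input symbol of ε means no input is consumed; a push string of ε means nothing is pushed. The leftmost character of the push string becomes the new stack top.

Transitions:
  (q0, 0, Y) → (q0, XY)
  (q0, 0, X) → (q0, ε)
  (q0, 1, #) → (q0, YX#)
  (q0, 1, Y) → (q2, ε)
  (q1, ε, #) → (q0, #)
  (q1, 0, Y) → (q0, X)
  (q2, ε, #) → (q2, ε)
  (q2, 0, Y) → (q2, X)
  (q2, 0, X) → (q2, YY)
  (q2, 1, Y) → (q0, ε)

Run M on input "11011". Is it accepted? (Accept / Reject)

(q0, 11011, #) ⊢ (q0, 1011, YX#) ⊢ (q2, 011, X#) ⊢ (q2, 11, YY#) ⊢ (q0, 1, Y#) ⊢ (q2, ε, #) ⊢ (q2, ε, ε)
All input consumed and the stack is empty.

Accept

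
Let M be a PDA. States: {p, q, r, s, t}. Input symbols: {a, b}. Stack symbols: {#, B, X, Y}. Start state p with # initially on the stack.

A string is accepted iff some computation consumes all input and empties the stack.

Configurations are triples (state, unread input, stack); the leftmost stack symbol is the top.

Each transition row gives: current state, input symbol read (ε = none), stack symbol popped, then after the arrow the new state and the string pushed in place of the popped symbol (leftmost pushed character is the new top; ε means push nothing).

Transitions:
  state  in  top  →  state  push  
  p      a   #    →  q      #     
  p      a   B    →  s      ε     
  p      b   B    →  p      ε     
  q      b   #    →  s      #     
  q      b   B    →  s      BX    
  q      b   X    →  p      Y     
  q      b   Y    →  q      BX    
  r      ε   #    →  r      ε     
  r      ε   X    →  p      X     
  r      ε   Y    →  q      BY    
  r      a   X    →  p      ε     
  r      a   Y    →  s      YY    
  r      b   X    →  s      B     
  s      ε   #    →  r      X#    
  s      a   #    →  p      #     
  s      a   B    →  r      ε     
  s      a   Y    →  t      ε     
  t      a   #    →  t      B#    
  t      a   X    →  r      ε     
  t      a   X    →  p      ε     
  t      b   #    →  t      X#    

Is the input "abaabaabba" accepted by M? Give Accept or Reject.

Accept

One accepting computation: (p, abaabaabba, #) ⊢ (q, baabaabba, #) ⊢ (s, aabaabba, #) ⊢ (p, abaabba, #) ⊢ (q, baabba, #) ⊢ (s, aabba, #) ⊢ (p, abba, #) ⊢ (q, bba, #) ⊢ (s, ba, #) ⊢ (r, ba, X#) ⊢ (s, a, B#) ⊢ (r, ε, #) ⊢ (r, ε, ε)
All input consumed and the stack is empty.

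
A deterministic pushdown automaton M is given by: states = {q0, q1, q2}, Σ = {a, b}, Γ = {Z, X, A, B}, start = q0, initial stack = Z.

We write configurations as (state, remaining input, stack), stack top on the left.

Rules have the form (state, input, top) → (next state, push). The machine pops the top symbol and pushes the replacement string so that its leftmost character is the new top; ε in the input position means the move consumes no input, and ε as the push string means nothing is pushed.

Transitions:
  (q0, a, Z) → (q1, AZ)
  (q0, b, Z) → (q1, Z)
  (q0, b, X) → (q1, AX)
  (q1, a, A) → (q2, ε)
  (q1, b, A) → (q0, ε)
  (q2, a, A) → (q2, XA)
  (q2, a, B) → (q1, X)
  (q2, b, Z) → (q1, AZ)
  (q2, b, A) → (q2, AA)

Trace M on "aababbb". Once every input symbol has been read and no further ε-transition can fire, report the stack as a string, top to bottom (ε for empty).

Z

(q0, aababbb, Z) ⊢ (q1, ababbb, AZ) ⊢ (q2, babbb, Z) ⊢ (q1, abbb, AZ) ⊢ (q2, bbb, Z) ⊢ (q1, bb, AZ) ⊢ (q0, b, Z) ⊢ (q1, ε, Z)
All input consumed in state q1 with stack Z.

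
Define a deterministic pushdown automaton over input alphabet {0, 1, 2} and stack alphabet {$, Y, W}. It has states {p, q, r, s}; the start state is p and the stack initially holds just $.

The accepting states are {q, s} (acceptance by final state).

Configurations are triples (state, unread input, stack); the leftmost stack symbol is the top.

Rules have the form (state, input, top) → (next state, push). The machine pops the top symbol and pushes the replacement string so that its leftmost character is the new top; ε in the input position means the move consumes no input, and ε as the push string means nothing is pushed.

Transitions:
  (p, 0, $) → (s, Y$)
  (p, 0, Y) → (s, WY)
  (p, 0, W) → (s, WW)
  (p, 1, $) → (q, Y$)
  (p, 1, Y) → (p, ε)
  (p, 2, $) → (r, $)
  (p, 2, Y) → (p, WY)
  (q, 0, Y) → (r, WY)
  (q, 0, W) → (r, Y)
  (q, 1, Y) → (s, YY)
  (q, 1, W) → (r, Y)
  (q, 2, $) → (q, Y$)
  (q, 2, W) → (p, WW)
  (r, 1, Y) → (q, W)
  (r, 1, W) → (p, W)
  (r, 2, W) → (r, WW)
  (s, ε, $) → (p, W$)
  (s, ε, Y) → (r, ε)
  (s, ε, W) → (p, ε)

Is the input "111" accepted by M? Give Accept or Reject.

(p, 111, $) ⊢ (q, 11, Y$) ⊢ (s, 1, YY$) ⊢ (r, 1, Y$) ⊢ (q, ε, W$)
All input consumed; state q ∈ F.

Accept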